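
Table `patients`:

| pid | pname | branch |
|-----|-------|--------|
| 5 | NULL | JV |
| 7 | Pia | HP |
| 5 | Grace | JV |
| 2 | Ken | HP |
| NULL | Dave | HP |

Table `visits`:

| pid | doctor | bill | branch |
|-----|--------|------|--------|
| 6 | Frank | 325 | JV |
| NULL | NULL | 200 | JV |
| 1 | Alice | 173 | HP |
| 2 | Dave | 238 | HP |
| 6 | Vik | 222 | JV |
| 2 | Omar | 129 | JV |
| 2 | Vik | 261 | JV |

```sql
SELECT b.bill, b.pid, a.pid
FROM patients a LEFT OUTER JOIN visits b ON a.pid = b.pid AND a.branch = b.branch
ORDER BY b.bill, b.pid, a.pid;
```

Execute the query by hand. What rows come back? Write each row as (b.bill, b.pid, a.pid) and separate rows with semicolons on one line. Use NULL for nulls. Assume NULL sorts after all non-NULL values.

(238, 2, 2); (NULL, NULL, 5); (NULL, NULL, 5); (NULL, NULL, 7); (NULL, NULL, NULL)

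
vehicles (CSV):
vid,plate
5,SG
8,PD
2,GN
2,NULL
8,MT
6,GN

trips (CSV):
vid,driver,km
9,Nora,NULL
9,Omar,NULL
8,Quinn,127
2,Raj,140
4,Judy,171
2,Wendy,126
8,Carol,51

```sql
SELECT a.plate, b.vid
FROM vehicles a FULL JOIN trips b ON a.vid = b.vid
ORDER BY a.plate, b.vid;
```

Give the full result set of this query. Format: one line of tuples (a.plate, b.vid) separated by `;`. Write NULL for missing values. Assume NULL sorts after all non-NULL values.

FULL OUTER JOIN keeps every row from both sides; unmatched rows get NULL for the other side's columns.
Matching on a.vid = b.vid.
- a[0] vid=5 → no match; kept with NULLs on the b side.
- a[1] vid=8 → 2 match(es) in b → 2 row(s).
- a[2] vid=2 → 2 match(es) in b → 2 row(s).
- a[3] vid=2 → 2 match(es) in b → 2 row(s).
- a[4] vid=8 → 2 match(es) in b → 2 row(s).
- a[5] vid=6 → no match; kept with NULLs on the b side.
- 3 b row(s) had no a match → kept, a columns NULL.

(GN, 2); (GN, 2); (GN, NULL); (MT, 8); (MT, 8); (PD, 8); (PD, 8); (SG, NULL); (NULL, 2); (NULL, 2); (NULL, 4); (NULL, 9); (NULL, 9)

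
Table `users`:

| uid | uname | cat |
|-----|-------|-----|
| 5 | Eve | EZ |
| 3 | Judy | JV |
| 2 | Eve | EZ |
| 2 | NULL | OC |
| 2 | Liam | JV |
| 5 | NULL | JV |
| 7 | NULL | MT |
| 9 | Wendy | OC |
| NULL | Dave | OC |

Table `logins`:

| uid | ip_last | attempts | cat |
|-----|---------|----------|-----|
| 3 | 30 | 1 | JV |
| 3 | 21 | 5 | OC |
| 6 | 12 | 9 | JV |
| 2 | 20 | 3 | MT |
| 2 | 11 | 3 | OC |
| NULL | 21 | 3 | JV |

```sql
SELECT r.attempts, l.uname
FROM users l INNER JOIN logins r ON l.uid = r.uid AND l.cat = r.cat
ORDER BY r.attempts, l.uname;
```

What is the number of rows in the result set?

2

INNER JOIN keeps only pairs where the ON condition holds.
Matching on l.uid = r.uid AND l.cat = r.cat. A NULL in a compared column never satisfies the condition.
- l row (uid=5, cat=EZ): no match → dropped.
- l row (uid=3, cat=JV): matches 1 r row(s) → 1 output row(s).
- l row (uid=2, cat=EZ): no match → dropped.
- l row (uid=2, cat=OC): matches 1 r row(s) → 1 output row(s).
- l row (uid=2, cat=JV): no match → dropped.
- l row (uid=5, cat=JV): no match → dropped.
- l row (uid=7, cat=MT): no match → dropped.
- l row (uid=9, cat=OC): no match → dropped.
- l row (uid=NULL, cat=OC): no match → dropped.
Total: 2 rows.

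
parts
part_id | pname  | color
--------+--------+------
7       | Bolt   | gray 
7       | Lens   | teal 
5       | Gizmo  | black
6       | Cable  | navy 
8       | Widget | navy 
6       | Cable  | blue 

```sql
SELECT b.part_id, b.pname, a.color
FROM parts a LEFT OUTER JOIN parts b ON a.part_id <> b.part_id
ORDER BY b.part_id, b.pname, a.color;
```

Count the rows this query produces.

26

LEFT JOIN keeps every row from `parts a`; unmatched rows get NULL for `parts b`'s columns.
Matching on a.part_id <> b.part_id.
Matched pairs: 26; unmatched a rows kept: 0.
Total: 26 rows.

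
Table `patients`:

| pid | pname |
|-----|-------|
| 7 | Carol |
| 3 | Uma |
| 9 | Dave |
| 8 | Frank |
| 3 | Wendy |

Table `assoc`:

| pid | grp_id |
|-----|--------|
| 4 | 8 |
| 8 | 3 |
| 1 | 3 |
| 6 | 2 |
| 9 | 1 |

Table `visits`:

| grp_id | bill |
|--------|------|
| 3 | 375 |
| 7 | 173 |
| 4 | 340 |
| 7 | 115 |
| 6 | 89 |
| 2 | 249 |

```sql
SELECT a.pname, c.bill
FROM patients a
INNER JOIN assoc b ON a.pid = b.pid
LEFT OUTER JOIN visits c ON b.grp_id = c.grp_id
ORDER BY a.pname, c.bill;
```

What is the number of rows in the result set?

2

Joins associate left-to-right: patients INNER JOIN assoc on pid gives 2 intermediate row(s).
Then LEFT JOIN `visits c` on grp_id: each of those 2 rows is kept; rows whose b.grp_id has no match in c get NULL for c's columns.
Result: 2 row(s).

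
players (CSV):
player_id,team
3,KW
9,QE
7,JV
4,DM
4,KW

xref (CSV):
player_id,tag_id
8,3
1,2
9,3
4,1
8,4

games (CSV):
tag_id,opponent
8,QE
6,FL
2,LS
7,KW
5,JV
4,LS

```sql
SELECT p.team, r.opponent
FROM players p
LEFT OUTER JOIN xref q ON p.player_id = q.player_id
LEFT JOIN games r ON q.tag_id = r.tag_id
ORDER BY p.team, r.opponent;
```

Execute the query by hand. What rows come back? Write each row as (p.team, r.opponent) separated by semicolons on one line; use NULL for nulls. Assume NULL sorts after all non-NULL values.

Joins associate left-to-right: players LEFT JOIN xref on player_id gives 5 intermediate row(s).
Then LEFT JOIN `games r` on tag_id: each of those 5 rows is kept; rows whose q.tag_id has no match in r get NULL for r's columns.

(DM, NULL); (JV, NULL); (KW, NULL); (KW, NULL); (QE, NULL)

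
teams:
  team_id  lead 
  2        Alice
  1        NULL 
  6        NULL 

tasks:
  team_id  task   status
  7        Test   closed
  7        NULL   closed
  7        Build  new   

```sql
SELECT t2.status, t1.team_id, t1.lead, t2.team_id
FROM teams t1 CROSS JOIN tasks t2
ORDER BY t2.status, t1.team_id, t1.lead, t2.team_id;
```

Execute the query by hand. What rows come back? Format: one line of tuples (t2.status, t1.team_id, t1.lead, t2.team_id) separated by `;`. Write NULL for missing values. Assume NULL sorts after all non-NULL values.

(closed, 1, NULL, 7); (closed, 1, NULL, 7); (closed, 2, Alice, 7); (closed, 2, Alice, 7); (closed, 6, NULL, 7); (closed, 6, NULL, 7); (new, 1, NULL, 7); (new, 2, Alice, 7); (new, 6, NULL, 7)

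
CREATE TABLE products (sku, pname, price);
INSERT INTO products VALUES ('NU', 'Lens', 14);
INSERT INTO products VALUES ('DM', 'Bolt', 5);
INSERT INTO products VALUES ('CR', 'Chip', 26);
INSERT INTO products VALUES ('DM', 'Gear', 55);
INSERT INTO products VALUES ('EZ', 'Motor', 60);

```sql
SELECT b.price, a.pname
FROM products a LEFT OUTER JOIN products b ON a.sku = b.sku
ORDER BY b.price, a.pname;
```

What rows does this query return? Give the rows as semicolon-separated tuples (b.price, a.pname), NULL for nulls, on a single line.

(5, Bolt); (5, Gear); (14, Lens); (26, Chip); (55, Bolt); (55, Gear); (60, Motor)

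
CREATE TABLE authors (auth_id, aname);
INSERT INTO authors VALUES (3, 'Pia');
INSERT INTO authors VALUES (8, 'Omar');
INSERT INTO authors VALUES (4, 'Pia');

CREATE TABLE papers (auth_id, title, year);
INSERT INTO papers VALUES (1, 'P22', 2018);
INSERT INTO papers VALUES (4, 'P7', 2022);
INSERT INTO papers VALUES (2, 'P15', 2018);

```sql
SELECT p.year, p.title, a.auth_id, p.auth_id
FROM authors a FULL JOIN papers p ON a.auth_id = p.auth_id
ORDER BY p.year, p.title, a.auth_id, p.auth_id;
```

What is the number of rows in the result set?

5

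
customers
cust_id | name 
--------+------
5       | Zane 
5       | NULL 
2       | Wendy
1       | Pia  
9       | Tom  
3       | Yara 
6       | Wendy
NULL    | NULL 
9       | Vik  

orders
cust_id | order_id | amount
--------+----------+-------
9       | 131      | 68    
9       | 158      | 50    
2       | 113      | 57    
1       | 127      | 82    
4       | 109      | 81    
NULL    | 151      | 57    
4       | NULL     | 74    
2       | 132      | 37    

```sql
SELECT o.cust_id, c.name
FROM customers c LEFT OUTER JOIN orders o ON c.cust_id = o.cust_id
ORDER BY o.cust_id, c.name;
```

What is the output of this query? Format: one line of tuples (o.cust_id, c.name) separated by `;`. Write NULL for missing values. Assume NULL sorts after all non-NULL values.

(1, Pia); (2, Wendy); (2, Wendy); (9, Tom); (9, Tom); (9, Vik); (9, Vik); (NULL, Wendy); (NULL, Yara); (NULL, Zane); (NULL, NULL); (NULL, NULL)

LEFT JOIN keeps every row from `customers`; unmatched rows get NULL for `orders`'s columns.
Matching on c.cust_id = o.cust_id. A NULL in a compared column never satisfies the condition.
- c row (cust_id=5): no match → kept, o columns NULL.
- c row (cust_id=5): no match → kept, o columns NULL.
- c row (cust_id=2): matches 2 o row(s) → 2 output row(s).
- c row (cust_id=1): matches 1 o row(s) → 1 output row(s).
- c row (cust_id=9): matches 2 o row(s) → 2 output row(s).
- c row (cust_id=3): no match → kept, o columns NULL.
- c row (cust_id=6): no match → kept, o columns NULL.
- c row (cust_id=NULL): no match → kept, o columns NULL.
- c row (cust_id=9): matches 2 o row(s) → 2 output row(s).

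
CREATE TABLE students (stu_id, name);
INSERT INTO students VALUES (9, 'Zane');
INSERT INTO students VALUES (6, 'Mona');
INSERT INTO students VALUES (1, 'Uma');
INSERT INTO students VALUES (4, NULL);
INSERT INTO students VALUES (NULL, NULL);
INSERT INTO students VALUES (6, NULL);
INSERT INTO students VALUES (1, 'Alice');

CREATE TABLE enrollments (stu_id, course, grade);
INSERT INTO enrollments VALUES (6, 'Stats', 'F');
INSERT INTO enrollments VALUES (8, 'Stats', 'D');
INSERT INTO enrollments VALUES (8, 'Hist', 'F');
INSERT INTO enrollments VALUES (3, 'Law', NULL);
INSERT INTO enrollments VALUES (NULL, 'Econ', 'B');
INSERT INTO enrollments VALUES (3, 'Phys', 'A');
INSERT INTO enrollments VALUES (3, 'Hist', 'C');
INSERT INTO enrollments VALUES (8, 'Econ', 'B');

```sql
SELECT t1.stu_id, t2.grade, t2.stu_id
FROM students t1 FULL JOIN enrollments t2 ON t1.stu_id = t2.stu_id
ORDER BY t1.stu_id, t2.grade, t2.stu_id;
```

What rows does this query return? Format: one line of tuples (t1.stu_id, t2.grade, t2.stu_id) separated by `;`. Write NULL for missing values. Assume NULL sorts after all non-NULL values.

(1, NULL, NULL); (1, NULL, NULL); (4, NULL, NULL); (6, F, 6); (6, F, 6); (9, NULL, NULL); (NULL, A, 3); (NULL, B, 8); (NULL, B, NULL); (NULL, C, 3); (NULL, D, 8); (NULL, F, 8); (NULL, NULL, 3); (NULL, NULL, NULL)

FULL OUTER JOIN keeps every row from both sides; unmatched rows get NULL for the other side's columns.
Matching on t1.stu_id = t2.stu_id. A NULL in a compared column never satisfies the condition.
- t1 (stu_id=9) has no partner → padded with NULL.
- t1 (stu_id=6) pairs with 1 row(s) of t2.
- t1 (stu_id=1) has no partner → padded with NULL.
- t1 (stu_id=4) has no partner → padded with NULL.
- t1 (stu_id=NULL) has no partner → padded with NULL.
- t1 (stu_id=6) pairs with 1 row(s) of t2.
- t1 (stu_id=1) has no partner → padded with NULL.
- 7 row(s) from t2 found no t1 partner → padded with NULL.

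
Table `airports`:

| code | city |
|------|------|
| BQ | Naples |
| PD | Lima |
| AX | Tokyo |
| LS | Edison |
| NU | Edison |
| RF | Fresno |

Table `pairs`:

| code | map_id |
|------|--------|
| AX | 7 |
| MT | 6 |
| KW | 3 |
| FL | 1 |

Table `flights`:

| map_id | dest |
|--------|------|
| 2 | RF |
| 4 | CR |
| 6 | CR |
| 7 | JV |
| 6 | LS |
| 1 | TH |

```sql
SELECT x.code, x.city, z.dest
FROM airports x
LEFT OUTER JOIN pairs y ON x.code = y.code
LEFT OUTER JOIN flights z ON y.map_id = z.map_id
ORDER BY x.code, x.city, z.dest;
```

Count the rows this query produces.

6

Step 1 — x LEFT JOIN y on code → 6 row(s).
Then LEFT JOIN `flights z` on map_id: each of those 6 rows is kept; rows whose y.map_id has no match in z get NULL for z's columns.
Result: 6 row(s).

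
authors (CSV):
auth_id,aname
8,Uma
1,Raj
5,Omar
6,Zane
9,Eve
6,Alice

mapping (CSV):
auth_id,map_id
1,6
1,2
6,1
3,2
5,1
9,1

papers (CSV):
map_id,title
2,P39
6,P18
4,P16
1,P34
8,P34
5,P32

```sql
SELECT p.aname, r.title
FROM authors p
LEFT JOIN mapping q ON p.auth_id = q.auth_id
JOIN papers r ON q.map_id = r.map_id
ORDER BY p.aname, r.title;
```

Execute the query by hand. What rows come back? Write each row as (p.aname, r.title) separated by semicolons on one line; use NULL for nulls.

(Alice, P34); (Eve, P34); (Omar, P34); (Raj, P18); (Raj, P39); (Zane, P34)

Joins associate left-to-right: authors LEFT JOIN mapping on auth_id gives 7 intermediate row(s).
Then INNER JOIN `papers r` on map_id: keep only rows whose q.map_id appears in r.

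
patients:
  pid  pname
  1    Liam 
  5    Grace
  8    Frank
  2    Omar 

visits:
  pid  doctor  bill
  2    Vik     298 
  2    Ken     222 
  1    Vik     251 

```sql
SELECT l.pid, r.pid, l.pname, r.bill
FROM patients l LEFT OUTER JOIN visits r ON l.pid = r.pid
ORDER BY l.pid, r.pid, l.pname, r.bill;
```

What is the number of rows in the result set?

5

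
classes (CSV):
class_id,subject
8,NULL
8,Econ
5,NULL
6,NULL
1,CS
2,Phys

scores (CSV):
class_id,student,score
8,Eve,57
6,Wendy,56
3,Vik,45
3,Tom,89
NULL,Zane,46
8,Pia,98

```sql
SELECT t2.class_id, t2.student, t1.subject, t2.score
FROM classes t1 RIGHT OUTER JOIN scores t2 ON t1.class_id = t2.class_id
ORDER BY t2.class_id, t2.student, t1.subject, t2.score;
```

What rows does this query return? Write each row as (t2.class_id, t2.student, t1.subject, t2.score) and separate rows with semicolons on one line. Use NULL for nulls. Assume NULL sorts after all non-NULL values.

(3, Tom, NULL, 89); (3, Vik, NULL, 45); (6, Wendy, NULL, 56); (8, Eve, Econ, 57); (8, Eve, NULL, 57); (8, Pia, Econ, 98); (8, Pia, NULL, 98); (NULL, Zane, NULL, 46)

RIGHT JOIN keeps every row from `scores`; unmatched rows get NULL for `classes`'s columns.
Matching on t1.class_id = t2.class_id. A NULL in a compared column never satisfies the condition.
- t1[0] class_id=8 → 2 match(es) in t2 → 2 row(s).
- t1[1] class_id=8 → 2 match(es) in t2 → 2 row(s).
- t1[2] class_id=5 → no match.
- t1[3] class_id=6 → 1 match(es) in t2 → 1 row(s).
- t1[4] class_id=1 → no match.
- t1[5] class_id=2 → no match.
- 3 t2 row(s) had no t1 match → kept, t1 columns NULL.
After projecting and ordering:
t2.class_id | t2.student | t1.subject | t2.score
3 | Tom | NULL | 89
3 | Vik | NULL | 45
6 | Wendy | NULL | 56
8 | Eve | Econ | 57
8 | Eve | NULL | 57
8 | Pia | Econ | 98
8 | Pia | NULL | 98
NULL | Zane | NULL | 46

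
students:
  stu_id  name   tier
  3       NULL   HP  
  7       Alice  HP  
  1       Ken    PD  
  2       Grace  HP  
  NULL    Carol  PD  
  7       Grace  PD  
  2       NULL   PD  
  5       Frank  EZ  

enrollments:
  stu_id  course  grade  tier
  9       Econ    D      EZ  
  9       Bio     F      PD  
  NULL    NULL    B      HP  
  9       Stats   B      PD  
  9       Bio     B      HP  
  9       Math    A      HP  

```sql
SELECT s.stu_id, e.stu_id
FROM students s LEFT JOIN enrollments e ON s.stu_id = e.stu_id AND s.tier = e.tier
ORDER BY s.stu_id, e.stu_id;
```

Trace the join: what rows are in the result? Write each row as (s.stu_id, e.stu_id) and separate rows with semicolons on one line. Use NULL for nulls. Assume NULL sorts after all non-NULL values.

LEFT JOIN keeps every row from `students`; unmatched rows get NULL for `enrollments`'s columns.
Matching on s.stu_id = e.stu_id AND s.tier = e.tier. A NULL in a compared column never satisfies the condition.
- s[0] stu_id=3, tier=HP → no match; kept with NULLs on the e side.
- s[1] stu_id=7, tier=HP → no match; kept with NULLs on the e side.
- s[2] stu_id=1, tier=PD → no match; kept with NULLs on the e side.
- s[3] stu_id=2, tier=HP → no match; kept with NULLs on the e side.
- s[4] stu_id=NULL, tier=PD → no match; kept with NULLs on the e side.
- s[5] stu_id=7, tier=PD → no match; kept with NULLs on the e side.
- s[6] stu_id=2, tier=PD → no match; kept with NULLs on the e side.
- s[7] stu_id=5, tier=EZ → no match; kept with NULLs on the e side.
After projecting and ordering:
s.stu_id | e.stu_id
1 | NULL
2 | NULL
2 | NULL
3 | NULL
5 | NULL
7 | NULL
7 | NULL
NULL | NULL

(1, NULL); (2, NULL); (2, NULL); (3, NULL); (5, NULL); (7, NULL); (7, NULL); (NULL, NULL)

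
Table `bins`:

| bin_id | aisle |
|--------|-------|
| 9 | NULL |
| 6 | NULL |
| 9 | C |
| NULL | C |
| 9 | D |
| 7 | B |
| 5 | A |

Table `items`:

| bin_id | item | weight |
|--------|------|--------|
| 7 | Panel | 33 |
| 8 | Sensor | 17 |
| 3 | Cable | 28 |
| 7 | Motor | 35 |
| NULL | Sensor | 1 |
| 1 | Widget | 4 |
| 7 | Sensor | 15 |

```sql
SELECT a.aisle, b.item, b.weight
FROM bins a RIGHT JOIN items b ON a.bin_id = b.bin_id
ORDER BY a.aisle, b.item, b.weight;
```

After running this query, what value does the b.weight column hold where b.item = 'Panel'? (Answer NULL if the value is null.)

RIGHT JOIN keeps every row from `items`; unmatched rows get NULL for `bins`'s columns.
Matching on a.bin_id = b.bin_id. A NULL in a compared column never satisfies the condition.
Matched pairs: 3; unmatched b rows kept: 4.

33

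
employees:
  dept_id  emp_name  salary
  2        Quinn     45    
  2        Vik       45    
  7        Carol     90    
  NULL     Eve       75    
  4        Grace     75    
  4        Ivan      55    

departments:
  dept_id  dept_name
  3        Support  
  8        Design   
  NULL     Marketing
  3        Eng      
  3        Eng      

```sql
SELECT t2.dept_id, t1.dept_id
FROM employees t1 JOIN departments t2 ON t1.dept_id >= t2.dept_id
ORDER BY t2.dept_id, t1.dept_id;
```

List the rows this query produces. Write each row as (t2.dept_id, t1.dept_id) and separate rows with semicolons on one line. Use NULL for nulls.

INNER JOIN keeps only pairs where the ON condition holds.
Matching on t1.dept_id >= t2.dept_id. A NULL in a compared column never satisfies the condition.
Matched pairs: 9.

(3, 4); (3, 4); (3, 4); (3, 4); (3, 4); (3, 4); (3, 7); (3, 7); (3, 7)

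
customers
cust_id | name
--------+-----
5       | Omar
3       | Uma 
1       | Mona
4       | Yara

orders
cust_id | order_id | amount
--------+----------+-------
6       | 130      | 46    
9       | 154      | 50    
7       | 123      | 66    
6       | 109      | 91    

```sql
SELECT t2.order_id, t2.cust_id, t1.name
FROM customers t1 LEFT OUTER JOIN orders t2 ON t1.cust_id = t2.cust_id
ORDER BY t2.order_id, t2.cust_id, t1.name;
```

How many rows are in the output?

4

LEFT JOIN keeps every row from `customers`; unmatched rows get NULL for `orders`'s columns.
Matching on t1.cust_id = t2.cust_id.
- cust_id=5: no t2 row matches, row kept with t2 columns NULL.
- cust_id=3: no t2 row matches, row kept with t2 columns NULL.
- cust_id=1: no t2 row matches, row kept with t2 columns NULL.
- cust_id=4: no t2 row matches, row kept with t2 columns NULL.
Total: 0 matched + 4 padded = 4 rows.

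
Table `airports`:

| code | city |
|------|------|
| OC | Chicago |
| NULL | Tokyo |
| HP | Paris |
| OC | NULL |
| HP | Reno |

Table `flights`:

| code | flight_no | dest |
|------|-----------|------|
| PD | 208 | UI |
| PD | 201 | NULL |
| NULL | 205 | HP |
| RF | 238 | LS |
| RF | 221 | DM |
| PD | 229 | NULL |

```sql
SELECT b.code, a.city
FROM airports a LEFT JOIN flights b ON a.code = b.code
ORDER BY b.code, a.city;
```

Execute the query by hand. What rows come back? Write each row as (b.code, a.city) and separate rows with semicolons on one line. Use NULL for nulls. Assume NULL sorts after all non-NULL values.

(NULL, Chicago); (NULL, Paris); (NULL, Reno); (NULL, Tokyo); (NULL, NULL)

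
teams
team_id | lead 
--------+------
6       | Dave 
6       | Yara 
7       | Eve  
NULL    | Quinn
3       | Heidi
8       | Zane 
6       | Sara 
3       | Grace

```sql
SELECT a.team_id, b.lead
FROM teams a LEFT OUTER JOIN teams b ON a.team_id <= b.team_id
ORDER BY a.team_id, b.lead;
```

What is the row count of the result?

LEFT JOIN keeps every row from `teams a`; unmatched rows get NULL for `teams b`'s columns.
Matching on a.team_id <= b.team_id. A NULL in a compared column never satisfies the condition.
- a row (team_id=6): matches 5 b row(s) → 5 output row(s).
- a row (team_id=6): matches 5 b row(s) → 5 output row(s).
- a row (team_id=7): matches 2 b row(s) → 2 output row(s).
- a row (team_id=NULL): no match → kept, b columns NULL.
- a row (team_id=3): matches 7 b row(s) → 7 output row(s).
- a row (team_id=8): matches 1 b row(s) → 1 output row(s).
- a row (team_id=6): matches 5 b row(s) → 5 output row(s).
- a row (team_id=3): matches 7 b row(s) → 7 output row(s).
Total: 32 matched + 1 padded = 33 rows.

33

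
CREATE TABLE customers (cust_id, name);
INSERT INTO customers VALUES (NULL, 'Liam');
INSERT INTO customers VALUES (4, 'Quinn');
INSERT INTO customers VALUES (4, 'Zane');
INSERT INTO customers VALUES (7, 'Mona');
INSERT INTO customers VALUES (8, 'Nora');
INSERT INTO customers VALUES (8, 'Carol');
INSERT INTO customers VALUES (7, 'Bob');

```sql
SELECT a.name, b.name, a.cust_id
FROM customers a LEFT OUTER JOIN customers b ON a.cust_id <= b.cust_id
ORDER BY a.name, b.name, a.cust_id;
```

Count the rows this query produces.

25

LEFT JOIN keeps every row from `customers a`; unmatched rows get NULL for `customers b`'s columns.
Matching on a.cust_id <= b.cust_id. A NULL in a compared column never satisfies the condition.
Matched pairs: 24; unmatched a rows kept: 1.
Total: 24 matched + 1 padded = 25 rows.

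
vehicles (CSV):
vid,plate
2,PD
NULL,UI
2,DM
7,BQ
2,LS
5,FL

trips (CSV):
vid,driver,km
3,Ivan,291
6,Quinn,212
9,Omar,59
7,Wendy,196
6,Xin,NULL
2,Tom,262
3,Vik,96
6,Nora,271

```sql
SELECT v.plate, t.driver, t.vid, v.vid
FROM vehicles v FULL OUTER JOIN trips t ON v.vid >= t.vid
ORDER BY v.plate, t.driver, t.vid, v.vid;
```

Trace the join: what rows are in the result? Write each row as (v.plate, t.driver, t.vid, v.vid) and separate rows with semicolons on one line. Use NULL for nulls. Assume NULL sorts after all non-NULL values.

(BQ, Ivan, 3, 7); (BQ, Nora, 6, 7); (BQ, Quinn, 6, 7); (BQ, Tom, 2, 7); (BQ, Vik, 3, 7); (BQ, Wendy, 7, 7); (BQ, Xin, 6, 7); (DM, Tom, 2, 2); (FL, Ivan, 3, 5); (FL, Tom, 2, 5); (FL, Vik, 3, 5); (LS, Tom, 2, 2); (PD, Tom, 2, 2); (UI, NULL, NULL, NULL); (NULL, Omar, 9, NULL)

FULL OUTER JOIN keeps every row from both sides; unmatched rows get NULL for the other side's columns.
Matching on v.vid >= t.vid. A NULL in a compared column never satisfies the condition.
- v[0] vid=2 → 1 match(es) in t → 1 row(s).
- v[1] vid=NULL → no match; kept with NULLs on the t side.
- v[2] vid=2 → 1 match(es) in t → 1 row(s).
- v[3] vid=7 → 7 match(es) in t → 7 row(s).
- v[4] vid=2 → 1 match(es) in t → 1 row(s).
- v[5] vid=5 → 3 match(es) in t → 3 row(s).
- 1 row(s) from t found no v partner → padded with NULL.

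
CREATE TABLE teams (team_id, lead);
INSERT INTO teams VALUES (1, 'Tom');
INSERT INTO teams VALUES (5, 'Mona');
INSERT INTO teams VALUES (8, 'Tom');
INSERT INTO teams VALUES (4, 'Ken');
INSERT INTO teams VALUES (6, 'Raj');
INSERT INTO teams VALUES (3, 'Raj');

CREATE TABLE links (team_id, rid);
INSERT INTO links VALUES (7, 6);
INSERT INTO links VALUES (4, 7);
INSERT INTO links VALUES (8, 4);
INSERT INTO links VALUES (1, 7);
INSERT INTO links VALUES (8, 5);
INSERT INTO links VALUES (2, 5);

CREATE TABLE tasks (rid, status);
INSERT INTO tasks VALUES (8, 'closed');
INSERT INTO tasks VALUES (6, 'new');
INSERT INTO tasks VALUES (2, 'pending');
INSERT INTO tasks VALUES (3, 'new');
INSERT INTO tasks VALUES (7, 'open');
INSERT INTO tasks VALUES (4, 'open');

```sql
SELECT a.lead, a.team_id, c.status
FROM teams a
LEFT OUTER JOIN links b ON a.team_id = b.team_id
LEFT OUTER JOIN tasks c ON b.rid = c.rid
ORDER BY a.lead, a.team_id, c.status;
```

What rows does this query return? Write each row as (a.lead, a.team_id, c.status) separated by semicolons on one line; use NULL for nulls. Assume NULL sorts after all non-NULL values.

Step 1 — a LEFT JOIN b on team_id → 7 row(s).
Then LEFT JOIN `tasks c` on rid: each of those 7 rows is kept; rows whose b.rid has no match in c get NULL for c's columns.

(Ken, 4, open); (Mona, 5, NULL); (Raj, 3, NULL); (Raj, 6, NULL); (Tom, 1, open); (Tom, 8, open); (Tom, 8, NULL)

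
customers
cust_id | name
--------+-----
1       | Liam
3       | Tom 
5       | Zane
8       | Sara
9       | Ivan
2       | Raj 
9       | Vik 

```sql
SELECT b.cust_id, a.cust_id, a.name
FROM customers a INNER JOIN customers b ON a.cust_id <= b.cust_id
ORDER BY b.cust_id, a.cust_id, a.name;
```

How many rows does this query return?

29

INNER JOIN keeps only pairs where the ON condition holds.
Matching on a.cust_id <= b.cust_id.
Matched pairs: 29.
Total: 29 rows.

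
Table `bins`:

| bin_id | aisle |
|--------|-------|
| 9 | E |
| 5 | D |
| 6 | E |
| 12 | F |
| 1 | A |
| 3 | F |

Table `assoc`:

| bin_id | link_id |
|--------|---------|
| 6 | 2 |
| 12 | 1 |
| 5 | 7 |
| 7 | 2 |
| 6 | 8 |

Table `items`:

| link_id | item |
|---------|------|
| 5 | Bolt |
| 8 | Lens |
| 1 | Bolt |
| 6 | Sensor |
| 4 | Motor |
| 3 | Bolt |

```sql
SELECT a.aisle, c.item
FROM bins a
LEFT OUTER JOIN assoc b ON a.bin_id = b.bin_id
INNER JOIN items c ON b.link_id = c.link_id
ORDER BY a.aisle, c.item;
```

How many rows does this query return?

Joins associate left-to-right: bins LEFT JOIN assoc on bin_id gives 7 intermediate row(s).
Then INNER JOIN `items c` on link_id: keep only rows whose b.link_id appears in c.
Result: 2 row(s).

2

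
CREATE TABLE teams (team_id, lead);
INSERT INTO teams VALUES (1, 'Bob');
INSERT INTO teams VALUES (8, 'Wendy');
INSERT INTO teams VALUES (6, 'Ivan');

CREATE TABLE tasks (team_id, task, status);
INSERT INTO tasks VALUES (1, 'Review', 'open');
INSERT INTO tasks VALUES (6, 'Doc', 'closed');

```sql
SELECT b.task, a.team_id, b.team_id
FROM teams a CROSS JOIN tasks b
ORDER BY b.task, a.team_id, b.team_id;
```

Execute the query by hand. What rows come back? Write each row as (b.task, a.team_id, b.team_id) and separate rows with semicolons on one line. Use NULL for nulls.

(Doc, 1, 6); (Doc, 6, 6); (Doc, 8, 6); (Review, 1, 1); (Review, 6, 1); (Review, 8, 1)

CROSS JOIN pairs every row of `teams` with every row of `tasks`: 3 × 2 = 6 rows.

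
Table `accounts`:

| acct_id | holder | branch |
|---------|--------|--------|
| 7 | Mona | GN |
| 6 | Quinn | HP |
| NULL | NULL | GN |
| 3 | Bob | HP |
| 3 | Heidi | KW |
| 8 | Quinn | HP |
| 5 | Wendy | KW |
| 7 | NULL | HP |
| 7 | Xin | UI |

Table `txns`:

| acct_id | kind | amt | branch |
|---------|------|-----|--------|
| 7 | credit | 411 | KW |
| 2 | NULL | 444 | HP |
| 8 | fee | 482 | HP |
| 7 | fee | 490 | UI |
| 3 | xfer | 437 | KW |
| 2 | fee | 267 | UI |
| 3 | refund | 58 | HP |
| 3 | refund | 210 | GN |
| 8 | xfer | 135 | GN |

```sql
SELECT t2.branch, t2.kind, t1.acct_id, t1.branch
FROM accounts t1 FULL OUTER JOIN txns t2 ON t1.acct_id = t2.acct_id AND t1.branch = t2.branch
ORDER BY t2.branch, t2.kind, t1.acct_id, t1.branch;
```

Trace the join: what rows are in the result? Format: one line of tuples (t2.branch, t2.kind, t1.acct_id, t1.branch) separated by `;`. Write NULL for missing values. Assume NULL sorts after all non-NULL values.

(GN, refund, NULL, NULL); (GN, xfer, NULL, NULL); (HP, fee, 8, HP); (HP, refund, 3, HP); (HP, NULL, NULL, NULL); (KW, credit, NULL, NULL); (KW, xfer, 3, KW); (UI, fee, 7, UI); (UI, fee, NULL, NULL); (NULL, NULL, 5, KW); (NULL, NULL, 6, HP); (NULL, NULL, 7, GN); (NULL, NULL, 7, HP); (NULL, NULL, NULL, GN)

FULL OUTER JOIN keeps every row from both sides; unmatched rows get NULL for the other side's columns.
Matching on t1.acct_id = t2.acct_id AND t1.branch = t2.branch. A NULL in a compared column never satisfies the condition.
Matched pairs: 4; unmatched t1 rows kept: 5; unmatched t2 rows kept: 5.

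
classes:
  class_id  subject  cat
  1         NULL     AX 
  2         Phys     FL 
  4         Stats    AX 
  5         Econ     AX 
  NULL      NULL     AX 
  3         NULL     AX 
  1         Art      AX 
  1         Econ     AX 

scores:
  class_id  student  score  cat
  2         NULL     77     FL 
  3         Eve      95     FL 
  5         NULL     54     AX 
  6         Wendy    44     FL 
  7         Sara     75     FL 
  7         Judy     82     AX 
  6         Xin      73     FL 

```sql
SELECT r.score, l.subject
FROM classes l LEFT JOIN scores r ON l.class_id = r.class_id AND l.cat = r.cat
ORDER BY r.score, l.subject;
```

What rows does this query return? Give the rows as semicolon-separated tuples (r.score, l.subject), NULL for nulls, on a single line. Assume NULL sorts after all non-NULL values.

LEFT JOIN keeps every row from `classes`; unmatched rows get NULL for `scores`'s columns.
Matching on l.class_id = r.class_id AND l.cat = r.cat. A NULL in a compared column never satisfies the condition.
- l[0] class_id=1, cat=AX → no match; kept with NULLs on the r side.
- l[1] class_id=2, cat=FL → 1 match(es) in r → 1 row(s).
- l[2] class_id=4, cat=AX → no match; kept with NULLs on the r side.
- l[3] class_id=5, cat=AX → 1 match(es) in r → 1 row(s).
- l[4] class_id=NULL, cat=AX → no match; kept with NULLs on the r side.
- l[5] class_id=3, cat=AX → no match; kept with NULLs on the r side.
- l[6] class_id=1, cat=AX → no match; kept with NULLs on the r side.
- l[7] class_id=1, cat=AX → no match; kept with NULLs on the r side.
After projecting and ordering:
r.score | l.subject
54 | Econ
77 | Phys
NULL | Art
NULL | Econ
NULL | Stats
NULL | NULL
NULL | NULL
NULL | NULL

(54, Econ); (77, Phys); (NULL, Art); (NULL, Econ); (NULL, Stats); (NULL, NULL); (NULL, NULL); (NULL, NULL)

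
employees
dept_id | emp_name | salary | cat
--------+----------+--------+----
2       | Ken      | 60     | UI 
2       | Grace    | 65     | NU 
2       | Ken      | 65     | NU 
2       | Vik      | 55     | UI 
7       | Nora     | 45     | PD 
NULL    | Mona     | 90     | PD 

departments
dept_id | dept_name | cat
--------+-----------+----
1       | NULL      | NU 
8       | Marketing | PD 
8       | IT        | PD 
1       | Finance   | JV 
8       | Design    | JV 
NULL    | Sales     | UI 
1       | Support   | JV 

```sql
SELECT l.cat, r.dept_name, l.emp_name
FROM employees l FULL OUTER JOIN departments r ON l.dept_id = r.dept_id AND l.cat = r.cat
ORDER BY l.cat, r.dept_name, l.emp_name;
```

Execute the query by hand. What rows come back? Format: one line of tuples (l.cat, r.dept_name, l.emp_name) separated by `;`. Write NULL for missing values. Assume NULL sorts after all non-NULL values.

(NU, NULL, Grace); (NU, NULL, Ken); (PD, NULL, Mona); (PD, NULL, Nora); (UI, NULL, Ken); (UI, NULL, Vik); (NULL, Design, NULL); (NULL, Finance, NULL); (NULL, IT, NULL); (NULL, Marketing, NULL); (NULL, Sales, NULL); (NULL, Support, NULL); (NULL, NULL, NULL)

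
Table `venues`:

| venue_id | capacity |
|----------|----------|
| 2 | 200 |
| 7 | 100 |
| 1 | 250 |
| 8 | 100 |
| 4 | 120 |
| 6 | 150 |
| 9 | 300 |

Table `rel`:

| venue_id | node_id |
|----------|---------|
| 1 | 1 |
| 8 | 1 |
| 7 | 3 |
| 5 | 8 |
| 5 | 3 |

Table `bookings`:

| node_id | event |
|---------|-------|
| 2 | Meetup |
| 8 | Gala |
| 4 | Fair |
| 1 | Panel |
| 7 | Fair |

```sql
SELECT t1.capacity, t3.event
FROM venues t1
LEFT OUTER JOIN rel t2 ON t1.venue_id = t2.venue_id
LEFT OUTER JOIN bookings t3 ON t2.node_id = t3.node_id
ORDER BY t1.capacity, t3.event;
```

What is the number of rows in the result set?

Joins associate left-to-right: venues LEFT JOIN rel on venue_id gives 7 intermediate row(s).
Then LEFT JOIN `bookings t3` on node_id: each of those 7 rows is kept; rows whose t2.node_id has no match in t3 get NULL for t3's columns.
Result: 7 row(s).

7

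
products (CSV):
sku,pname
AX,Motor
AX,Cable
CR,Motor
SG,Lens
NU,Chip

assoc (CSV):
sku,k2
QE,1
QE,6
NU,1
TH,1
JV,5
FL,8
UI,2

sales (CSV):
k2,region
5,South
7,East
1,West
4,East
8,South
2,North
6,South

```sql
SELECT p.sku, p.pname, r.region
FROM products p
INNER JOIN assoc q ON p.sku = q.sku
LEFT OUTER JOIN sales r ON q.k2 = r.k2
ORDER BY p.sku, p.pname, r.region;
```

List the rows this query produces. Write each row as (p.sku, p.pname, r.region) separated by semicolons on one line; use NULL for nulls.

(NU, Chip, West)

Joins associate left-to-right: products INNER JOIN assoc on sku gives 1 intermediate row(s).
Then LEFT JOIN `sales r` on k2: each of those 1 rows is kept; rows whose q.k2 has no match in r get NULL for r's columns.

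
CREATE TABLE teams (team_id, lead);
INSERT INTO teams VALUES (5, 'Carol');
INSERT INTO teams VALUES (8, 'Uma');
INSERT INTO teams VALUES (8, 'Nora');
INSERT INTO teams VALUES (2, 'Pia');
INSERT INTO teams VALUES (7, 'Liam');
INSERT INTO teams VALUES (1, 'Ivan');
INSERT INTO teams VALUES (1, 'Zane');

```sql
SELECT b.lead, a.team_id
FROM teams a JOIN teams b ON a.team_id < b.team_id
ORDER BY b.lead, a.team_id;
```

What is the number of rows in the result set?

19

INNER JOIN keeps only pairs where the ON condition holds.
Matching on a.team_id < b.team_id.
- a[0] team_id=5 → 3 match(es) in b → 3 row(s).
- a[1] team_id=8 → no match; dropped.
- a[2] team_id=8 → no match; dropped.
- a[3] team_id=2 → 4 match(es) in b → 4 row(s).
- a[4] team_id=7 → 2 match(es) in b → 2 row(s).
- a[5] team_id=1 → 5 match(es) in b → 5 row(s).
- a[6] team_id=1 → 5 match(es) in b → 5 row(s).
Total: 19 rows.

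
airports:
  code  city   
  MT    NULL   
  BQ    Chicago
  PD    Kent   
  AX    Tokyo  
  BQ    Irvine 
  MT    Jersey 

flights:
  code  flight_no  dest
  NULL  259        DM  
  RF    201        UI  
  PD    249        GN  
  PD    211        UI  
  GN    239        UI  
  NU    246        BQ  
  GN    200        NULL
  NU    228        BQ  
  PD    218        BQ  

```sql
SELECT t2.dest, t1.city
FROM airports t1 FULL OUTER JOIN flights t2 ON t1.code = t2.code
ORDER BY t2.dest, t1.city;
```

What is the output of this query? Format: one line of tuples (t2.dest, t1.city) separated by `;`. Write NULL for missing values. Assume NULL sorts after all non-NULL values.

(BQ, Kent); (BQ, NULL); (BQ, NULL); (DM, NULL); (GN, Kent); (UI, Kent); (UI, NULL); (UI, NULL); (NULL, Chicago); (NULL, Irvine); (NULL, Jersey); (NULL, Tokyo); (NULL, NULL); (NULL, NULL)

FULL OUTER JOIN keeps every row from both sides; unmatched rows get NULL for the other side's columns.
Matching on t1.code = t2.code. A NULL in a compared column never satisfies the condition.
Matched pairs: 3; unmatched t1 rows kept: 5; unmatched t2 rows kept: 6.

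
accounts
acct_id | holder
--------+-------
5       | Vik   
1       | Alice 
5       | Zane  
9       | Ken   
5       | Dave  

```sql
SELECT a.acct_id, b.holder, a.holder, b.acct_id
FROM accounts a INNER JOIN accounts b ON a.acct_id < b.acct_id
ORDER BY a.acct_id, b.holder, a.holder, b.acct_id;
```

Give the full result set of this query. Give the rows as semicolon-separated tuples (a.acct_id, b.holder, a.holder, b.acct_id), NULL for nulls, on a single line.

(1, Dave, Alice, 5); (1, Ken, Alice, 9); (1, Vik, Alice, 5); (1, Zane, Alice, 5); (5, Ken, Dave, 9); (5, Ken, Vik, 9); (5, Ken, Zane, 9)

INNER JOIN keeps only pairs where the ON condition holds.
Matching on a.acct_id < b.acct_id.
Matched pairs: 7.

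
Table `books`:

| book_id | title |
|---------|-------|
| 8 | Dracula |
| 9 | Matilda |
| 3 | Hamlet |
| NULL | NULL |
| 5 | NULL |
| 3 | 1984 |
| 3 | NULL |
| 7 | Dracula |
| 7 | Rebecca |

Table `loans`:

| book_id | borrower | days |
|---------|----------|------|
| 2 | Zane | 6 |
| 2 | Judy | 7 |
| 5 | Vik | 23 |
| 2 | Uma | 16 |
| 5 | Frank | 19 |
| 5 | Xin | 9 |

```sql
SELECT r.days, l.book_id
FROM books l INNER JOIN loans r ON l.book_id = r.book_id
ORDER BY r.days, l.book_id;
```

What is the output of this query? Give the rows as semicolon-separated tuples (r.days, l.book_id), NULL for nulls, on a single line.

(9, 5); (19, 5); (23, 5)

INNER JOIN keeps only pairs where the ON condition holds.
Matching on l.book_id = r.book_id. A NULL in a compared column never satisfies the condition.
Matched pairs: 3.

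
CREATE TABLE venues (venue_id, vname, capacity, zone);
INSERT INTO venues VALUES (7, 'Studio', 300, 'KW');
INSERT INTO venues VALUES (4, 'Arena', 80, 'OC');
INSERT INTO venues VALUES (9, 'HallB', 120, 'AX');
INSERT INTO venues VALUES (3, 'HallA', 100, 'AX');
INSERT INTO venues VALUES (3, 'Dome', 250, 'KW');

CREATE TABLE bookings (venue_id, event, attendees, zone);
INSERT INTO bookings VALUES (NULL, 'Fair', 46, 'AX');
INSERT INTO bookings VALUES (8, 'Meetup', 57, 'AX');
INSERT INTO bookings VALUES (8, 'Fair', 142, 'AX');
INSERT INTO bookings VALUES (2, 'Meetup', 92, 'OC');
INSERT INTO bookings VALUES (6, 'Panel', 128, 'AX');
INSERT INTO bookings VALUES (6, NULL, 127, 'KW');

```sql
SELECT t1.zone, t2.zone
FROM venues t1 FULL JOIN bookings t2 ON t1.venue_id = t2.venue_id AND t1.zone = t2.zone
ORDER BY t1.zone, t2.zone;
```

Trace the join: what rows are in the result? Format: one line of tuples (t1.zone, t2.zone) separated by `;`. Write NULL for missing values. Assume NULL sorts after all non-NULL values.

(AX, NULL); (AX, NULL); (KW, NULL); (KW, NULL); (OC, NULL); (NULL, AX); (NULL, AX); (NULL, AX); (NULL, AX); (NULL, KW); (NULL, OC)

FULL OUTER JOIN keeps every row from both sides; unmatched rows get NULL for the other side's columns.
Matching on t1.venue_id = t2.venue_id AND t1.zone = t2.zone. A NULL in a compared column never satisfies the condition.
- t1 row (venue_id=7, zone=KW): no match → kept, t2 columns NULL.
- t1 row (venue_id=4, zone=OC): no match → kept, t2 columns NULL.
- t1 row (venue_id=9, zone=AX): no match → kept, t2 columns NULL.
- t1 row (venue_id=3, zone=AX): no match → kept, t2 columns NULL.
- t1 row (venue_id=3, zone=KW): no match → kept, t2 columns NULL.
- 6 t2 row(s) had no t1 match → kept, t1 columns NULL.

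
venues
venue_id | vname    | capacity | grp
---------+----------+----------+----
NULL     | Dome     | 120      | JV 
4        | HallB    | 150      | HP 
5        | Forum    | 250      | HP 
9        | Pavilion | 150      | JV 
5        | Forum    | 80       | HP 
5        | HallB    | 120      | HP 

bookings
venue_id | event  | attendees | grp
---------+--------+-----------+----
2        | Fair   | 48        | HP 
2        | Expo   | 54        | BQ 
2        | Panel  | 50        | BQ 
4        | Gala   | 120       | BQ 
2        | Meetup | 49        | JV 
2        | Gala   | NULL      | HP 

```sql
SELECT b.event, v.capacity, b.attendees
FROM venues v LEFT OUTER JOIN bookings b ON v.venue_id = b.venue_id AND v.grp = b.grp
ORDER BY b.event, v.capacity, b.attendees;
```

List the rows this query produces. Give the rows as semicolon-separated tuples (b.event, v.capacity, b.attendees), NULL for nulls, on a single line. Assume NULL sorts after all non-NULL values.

(NULL, 80, NULL); (NULL, 120, NULL); (NULL, 120, NULL); (NULL, 150, NULL); (NULL, 150, NULL); (NULL, 250, NULL)

LEFT JOIN keeps every row from `venues`; unmatched rows get NULL for `bookings`'s columns.
Matching on v.venue_id = b.venue_id AND v.grp = b.grp. A NULL in a compared column never satisfies the condition.
- v row (venue_id=NULL, grp=JV): no match → kept, b columns NULL.
- v row (venue_id=4, grp=HP): no match → kept, b columns NULL.
- v row (venue_id=5, grp=HP): no match → kept, b columns NULL.
- v row (venue_id=9, grp=JV): no match → kept, b columns NULL.
- v row (venue_id=5, grp=HP): no match → kept, b columns NULL.
- v row (venue_id=5, grp=HP): no match → kept, b columns NULL.
After projecting and ordering:
b.event | v.capacity | b.attendees
NULL | 80 | NULL
NULL | 120 | NULL
NULL | 120 | NULL
NULL | 150 | NULL
NULL | 150 | NULL
NULL | 250 | NULL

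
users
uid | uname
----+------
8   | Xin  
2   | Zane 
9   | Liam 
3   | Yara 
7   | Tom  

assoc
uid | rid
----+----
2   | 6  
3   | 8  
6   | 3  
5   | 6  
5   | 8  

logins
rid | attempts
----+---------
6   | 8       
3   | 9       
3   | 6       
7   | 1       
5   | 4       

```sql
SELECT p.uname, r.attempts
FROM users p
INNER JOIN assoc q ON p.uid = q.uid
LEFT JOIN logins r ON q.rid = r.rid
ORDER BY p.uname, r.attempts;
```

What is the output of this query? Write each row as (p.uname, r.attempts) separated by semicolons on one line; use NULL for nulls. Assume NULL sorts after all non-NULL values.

(Yara, NULL); (Zane, 8)

Joins associate left-to-right: users INNER JOIN assoc on uid gives 2 intermediate row(s).
Then LEFT JOIN `logins r` on rid: each of those 2 rows is kept; rows whose q.rid has no match in r get NULL for r's columns.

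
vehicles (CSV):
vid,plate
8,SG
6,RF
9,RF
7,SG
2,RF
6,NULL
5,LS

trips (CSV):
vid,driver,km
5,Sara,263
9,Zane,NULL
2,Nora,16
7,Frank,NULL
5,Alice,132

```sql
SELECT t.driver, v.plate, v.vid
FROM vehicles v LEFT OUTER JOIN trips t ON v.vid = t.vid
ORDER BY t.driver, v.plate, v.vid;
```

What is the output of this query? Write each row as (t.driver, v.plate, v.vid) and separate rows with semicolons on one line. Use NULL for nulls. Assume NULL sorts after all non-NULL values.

LEFT JOIN keeps every row from `vehicles`; unmatched rows get NULL for `trips`'s columns.
Matching on v.vid = t.vid.
- vid=8: no t row matches, row kept with t columns NULL.
- vid=6: no t row matches, row kept with t columns NULL.
- vid=9: 1 matching t row(s), so 1 row(s) emitted.
- vid=7: 1 matching t row(s), so 1 row(s) emitted.
- vid=2: 1 matching t row(s), so 1 row(s) emitted.
- vid=6: no t row matches, row kept with t columns NULL.
- vid=5: 2 matching t row(s), so 2 row(s) emitted.
After projecting and ordering:
t.driver | v.plate | v.vid
Alice | LS | 5
Frank | SG | 7
Nora | RF | 2
Sara | LS | 5
Zane | RF | 9
NULL | RF | 6
NULL | SG | 8
NULL | NULL | 6

(Alice, LS, 5); (Frank, SG, 7); (Nora, RF, 2); (Sara, LS, 5); (Zane, RF, 9); (NULL, RF, 6); (NULL, SG, 8); (NULL, NULL, 6)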